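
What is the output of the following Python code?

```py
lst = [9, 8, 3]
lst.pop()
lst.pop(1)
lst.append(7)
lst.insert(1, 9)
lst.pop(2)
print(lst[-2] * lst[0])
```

81

pop() removes 3 → [9, 8]
pop(1) removes 8 → [9]
append 7 → [9, 7]
insert 9 at 1 → [9, 9, 7]
pop(2) removes 7 → [9, 9]
lst[-2]*lst[0] = 9*9 = 81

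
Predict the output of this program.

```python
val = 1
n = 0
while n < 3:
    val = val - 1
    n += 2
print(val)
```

-1

n=0: val = 1-1 = 0
n=2: val = 0-1 = -1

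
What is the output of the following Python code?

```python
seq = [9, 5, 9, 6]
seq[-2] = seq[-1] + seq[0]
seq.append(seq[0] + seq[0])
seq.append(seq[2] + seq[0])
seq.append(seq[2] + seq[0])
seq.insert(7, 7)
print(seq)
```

[9, 5, 15, 6, 18, 24, 24, 7]

seq[-2] = seq[-1]+seq[0] = 6+9 = 15 → [9, 5, 15, 6]
append seq[0]+seq[0] = 9+9 = 18 → [9, 5, 15, 6, 18]
append seq[2]+seq[0] = 15+9 = 24 → [9, 5, 15, 6, 18, 24]
append seq[2]+seq[0] = 15+9 = 24 → [9, 5, 15, 6, 18, 24, 24]
insert 7 at 7 → [9, 5, 15, 6, 18, 24, 24, 7]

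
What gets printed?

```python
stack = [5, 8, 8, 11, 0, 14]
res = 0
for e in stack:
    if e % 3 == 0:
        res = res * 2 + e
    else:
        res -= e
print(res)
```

e=5: not %3==0, res = 0-5 = -5
e=8: not %3==0, res = (-5)-8 = -13
e=8: not %3==0, res = (-13)-8 = -21
e=11: not %3==0, res = (-21)-11 = -32
e=0: %3==0, res = (-32)*2+0 = -64
e=14: not %3==0, res = (-64)-14 = -78

-78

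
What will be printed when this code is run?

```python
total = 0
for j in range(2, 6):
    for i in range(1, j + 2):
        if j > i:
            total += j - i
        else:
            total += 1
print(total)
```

j=2,i=1: 2>1, total = 0+1 = 1
j=2,i=2: not 2>2, total = 1+1 = 2
j=2,i=3: not 2>3, total = 2+1 = 3
j=3,i=1: 3>1, total = 3+2 = 5
j=3,i=2: 3>2, total = 5+1 = 6
j=3,i=3: not 3>3, total = 6+1 = 7
j=3,i=4: not 3>4, total = 7+1 = 8
j=4,i=1: 4>1, total = 8+3 = 11
j=4,i=2: 4>2, total = 11+2 = 13
j=4,i=3: 4>3, total = 13+1 = 14
j=4,i=4: not 4>4, total = 14+1 = 15
j=4,i=5: not 4>5, total = 15+1 = 16
j=5,i=1: 5>1, total = 16+4 = 20
j=5,i=2: 5>2, total = 20+3 = 23
j=5,i=3: 5>3, total = 23+2 = 25
j=5,i=4: 5>4, total = 25+1 = 26
j=5,i=5: not 5>5, total = 26+1 = 27
j=5,i=6: not 5>6, total = 27+1 = 28

28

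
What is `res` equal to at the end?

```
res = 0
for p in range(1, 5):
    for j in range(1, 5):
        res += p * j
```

100

p=1,j=1: res = 0+1 = 1
p=1,j=2: res = 1+2 = 3
p=1,j=3: res = 3+3 = 6
p=1,j=4: res = 6+4 = 10
p=2,j=1: res = 10+2 = 12
p=2,j=2: res = 12+4 = 16
p=2,j=3: res = 16+6 = 22
p=2,j=4: res = 22+8 = 30
p=3,j=1: res = 30+3 = 33
p=3,j=2: res = 33+6 = 39
p=3,j=3: res = 39+9 = 48
p=3,j=4: res = 48+12 = 60
p=4,j=1: res = 60+4 = 64
p=4,j=2: res = 64+8 = 72
p=4,j=3: res = 72+12 = 84
p=4,j=4: res = 84+16 = 100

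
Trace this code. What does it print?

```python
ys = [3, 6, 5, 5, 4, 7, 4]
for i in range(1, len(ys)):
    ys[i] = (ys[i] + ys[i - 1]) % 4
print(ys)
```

[3, 1, 2, 3, 3, 2, 2]

i=1: ys[1] = (6+3)%4 = 1 → [3, 1, 5, 5, 4, 7, 4]
i=2: ys[2] = (5+1)%4 = 2 → [3, 1, 2, 5, 4, 7, 4]
i=3: ys[3] = (5+2)%4 = 3 → [3, 1, 2, 3, 4, 7, 4]
i=4: ys[4] = (4+3)%4 = 3 → [3, 1, 2, 3, 3, 7, 4]
i=5: ys[5] = (7+3)%4 = 2 → [3, 1, 2, 3, 3, 2, 4]
i=6: ys[6] = (4+2)%4 = 2 → [3, 1, 2, 3, 3, 2, 2]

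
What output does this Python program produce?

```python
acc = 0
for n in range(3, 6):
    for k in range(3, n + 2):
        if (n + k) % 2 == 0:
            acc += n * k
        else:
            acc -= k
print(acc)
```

n=3,k=3: even sum, acc = 0+9 = 9
n=3,k=4: odd sum, acc = 9-4 = 5
n=4,k=3: odd sum, acc = 5-3 = 2
n=4,k=4: even sum, acc = 2+16 = 18
n=4,k=5: odd sum, acc = 18-5 = 13
n=5,k=3: even sum, acc = 13+15 = 28
n=5,k=4: odd sum, acc = 28-4 = 24
n=5,k=5: even sum, acc = 24+25 = 49
n=5,k=6: odd sum, acc = 49-6 = 43

43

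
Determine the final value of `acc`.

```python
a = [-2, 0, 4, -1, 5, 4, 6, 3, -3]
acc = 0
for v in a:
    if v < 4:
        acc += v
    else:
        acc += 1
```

1

v=-2: <4, acc = 0+(-2) = -2
v=0: <4, acc = (-2)+0 = -2
v=4: not <4, acc = (-2)+1 = -1
v=-1: <4, acc = (-1)+(-1) = -2
v=5: not <4, acc = (-2)+1 = -1
v=4: not <4, acc = (-1)+1 = 0
v=6: not <4, acc = 0+1 = 1
v=3: <4, acc = 1+3 = 4
v=-3: <4, acc = 4+(-3) = 1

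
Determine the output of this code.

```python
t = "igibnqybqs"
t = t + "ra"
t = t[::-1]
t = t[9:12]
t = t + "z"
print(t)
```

+ 'ra' → 'igibnqybqsra'
reverse → 'arsqbyqnbigi'
slice [9:12] → 'igi'
+ 'z' → 'igiz'

igiz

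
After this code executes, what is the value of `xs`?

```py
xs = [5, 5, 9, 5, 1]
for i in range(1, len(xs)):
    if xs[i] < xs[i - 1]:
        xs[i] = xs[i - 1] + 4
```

[5, 5, 9, 13, 17]

i=1: 5>=5, unchanged → [5, 5, 9, 5, 1]
i=2: 9>=5, unchanged → [5, 5, 9, 5, 1]
i=3: 5<9, xs[3] = 9+4 = 13 → [5, 5, 9, 13, 1]
i=4: 1<13, xs[4] = 13+4 = 17 → [5, 5, 9, 13, 17]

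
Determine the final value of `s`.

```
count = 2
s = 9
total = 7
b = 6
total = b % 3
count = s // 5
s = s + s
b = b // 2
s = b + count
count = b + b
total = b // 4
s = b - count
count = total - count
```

total = 6%3 = 0
count = 9//5 = 1
s = 9+9 = 18
b = 6//2 = 3
s = 3+1 = 4
count = 3+3 = 6
total = 3//4 = 0
s = 3-6 = -3
count = 0-6 = -6

-3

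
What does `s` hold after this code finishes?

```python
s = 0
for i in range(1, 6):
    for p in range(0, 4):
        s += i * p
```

90

i=1,p=0: s = 0+0 = 0
i=1,p=1: s = 0+1 = 1
i=1,p=2: s = 1+2 = 3
i=1,p=3: s = 3+3 = 6
i=2,p=0: s = 6+0 = 6
i=2,p=1: s = 6+2 = 8
i=2,p=2: s = 8+4 = 12
i=2,p=3: s = 12+6 = 18
i=3,p=0: s = 18+0 = 18
i=3,p=1: s = 18+3 = 21
i=3,p=2: s = 21+6 = 27
i=3,p=3: s = 27+9 = 36
i=4,p=0: s = 36+0 = 36
i=4,p=1: s = 36+4 = 40
i=4,p=2: s = 40+8 = 48
i=4,p=3: s = 48+12 = 60
i=5,p=0: s = 60+0 = 60
i=5,p=1: s = 60+5 = 65
i=5,p=2: s = 65+10 = 75
i=5,p=3: s = 75+15 = 90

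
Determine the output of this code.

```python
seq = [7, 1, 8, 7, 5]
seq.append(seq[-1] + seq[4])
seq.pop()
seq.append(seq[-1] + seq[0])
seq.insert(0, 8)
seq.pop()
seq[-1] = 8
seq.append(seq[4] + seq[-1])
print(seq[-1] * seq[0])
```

120

append seq[-1]+seq[4] = 5+5 = 10 → [7, 1, 8, 7, 5, 10]
pop() removes 10 → [7, 1, 8, 7, 5]
append seq[-1]+seq[0] = 5+7 = 12 → [7, 1, 8, 7, 5, 12]
insert 8 at 0 → [8, 7, 1, 8, 7, 5, 12]
pop() removes 12 → [8, 7, 1, 8, 7, 5]
seq[-1] = 8 → [8, 7, 1, 8, 7, 8]
append seq[4]+seq[-1] = 7+8 = 15 → [8, 7, 1, 8, 7, 8, 15]
seq[-1]*seq[0] = 15*8 = 120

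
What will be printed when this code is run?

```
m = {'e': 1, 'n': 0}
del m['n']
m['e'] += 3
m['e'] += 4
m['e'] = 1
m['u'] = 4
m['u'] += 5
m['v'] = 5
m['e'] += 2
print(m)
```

del 'n' → {'e': 1}
m['e'] = 1+3 = 4 → {'e': 4}
m['e'] = 4+4 = 8 → {'e': 8}
m['e'] = 1 → {'e': 1}
m['u'] = 4 → {'e': 1, 'u': 4}
m['u'] = 4+5 = 9 → {'e': 1, 'u': 9}
m['v'] = 5 → {'e': 1, 'u': 9, 'v': 5}
m['e'] = 1+2 = 3 → {'e': 3, 'u': 9, 'v': 5}

{'e': 3, 'u': 9, 'v': 5}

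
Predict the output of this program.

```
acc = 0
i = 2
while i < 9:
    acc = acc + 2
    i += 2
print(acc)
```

8

i=2: acc = 0+2 = 2
i=4: acc = 2+2 = 4
i=6: acc = 4+2 = 6
i=8: acc = 6+2 = 8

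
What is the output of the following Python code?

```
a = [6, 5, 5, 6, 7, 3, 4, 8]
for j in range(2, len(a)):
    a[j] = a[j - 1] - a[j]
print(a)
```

j=2: a[2] = 5-5 = 0 → [6, 5, 0, 6, 7, 3, 4, 8]
j=3: a[3] = 0-6 = -6 → [6, 5, 0, -6, 7, 3, 4, 8]
j=4: a[4] = (-6)-7 = -13 → [6, 5, 0, -6, -13, 3, 4, 8]
j=5: a[5] = (-13)-3 = -16 → [6, 5, 0, -6, -13, -16, 4, 8]
j=6: a[6] = (-16)-4 = -20 → [6, 5, 0, -6, -13, -16, -20, 8]
j=7: a[7] = (-20)-8 = -28 → [6, 5, 0, -6, -13, -16, -20, -28]

[6, 5, 0, -6, -13, -16, -20, -28]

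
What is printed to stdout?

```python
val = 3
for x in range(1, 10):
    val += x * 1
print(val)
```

48

x=1: val = 3+1*1 = 4
x=2: val = 4+2*1 = 6
x=3: val = 6+3*1 = 9
x=4: val = 9+4*1 = 13
x=5: val = 13+5*1 = 18
x=6: val = 18+6*1 = 24
x=7: val = 24+7*1 = 31
x=8: val = 31+8*1 = 39
x=9: val = 39+9*1 = 48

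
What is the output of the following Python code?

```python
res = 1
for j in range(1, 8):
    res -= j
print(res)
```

-27

j=1: res = 1-1 = 0
j=2: res = 0-2 = -2
j=3: res = (-2)-3 = -5
j=4: res = (-5)-4 = -9
j=5: res = (-9)-5 = -14
j=6: res = (-14)-6 = -20
j=7: res = (-20)-7 = -27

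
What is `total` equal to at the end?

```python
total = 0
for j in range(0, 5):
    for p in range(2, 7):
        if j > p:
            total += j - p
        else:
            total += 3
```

70

j=0,p=2: not 0>2, total = 0+3 = 3
j=0,p=3: not 0>3, total = 3+3 = 6
j=0,p=4: not 0>4, total = 6+3 = 9
j=0,p=5: not 0>5, total = 9+3 = 12
j=0,p=6: not 0>6, total = 12+3 = 15
j=1,p=2: not 1>2, total = 15+3 = 18
j=1,p=3: not 1>3, total = 18+3 = 21
j=1,p=4: not 1>4, total = 21+3 = 24
j=1,p=5: not 1>5, total = 24+3 = 27
j=1,p=6: not 1>6, total = 27+3 = 30
j=2,p=2: not 2>2, total = 30+3 = 33
j=2,p=3: not 2>3, total = 33+3 = 36
j=2,p=4: not 2>4, total = 36+3 = 39
j=2,p=5: not 2>5, total = 39+3 = 42
j=2,p=6: not 2>6, total = 42+3 = 45
j=3,p=2: 3>2, total = 45+1 = 46
j=3,p=3: not 3>3, total = 46+3 = 49
j=3,p=4: not 3>4, total = 49+3 = 52
j=3,p=5: not 3>5, total = 52+3 = 55
j=3,p=6: not 3>6, total = 55+3 = 58
j=4,p=2: 4>2, total = 58+2 = 60
j=4,p=3: 4>3, total = 60+1 = 61
j=4,p=4: not 4>4, total = 61+3 = 64
j=4,p=5: not 4>5, total = 64+3 = 67
j=4,p=6: not 4>6, total = 67+3 = 70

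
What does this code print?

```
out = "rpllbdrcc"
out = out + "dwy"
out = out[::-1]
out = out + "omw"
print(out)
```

+ 'dwy' → 'rpllbdrccdwy'
reverse → 'ywdccrdbllpr'
+ 'omw' → 'ywdccrdbllpromw'

ywdccrdbllpromw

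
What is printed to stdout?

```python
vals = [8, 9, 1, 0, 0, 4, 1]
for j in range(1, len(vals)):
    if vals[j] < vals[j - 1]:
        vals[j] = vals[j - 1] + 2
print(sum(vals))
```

j=1: 9>=8, unchanged → [8, 9, 1, 0, 0, 4, 1]
j=2: 1<9, vals[2] = 9+2 = 11 → [8, 9, 11, 0, 0, 4, 1]
j=3: 0<11, vals[3] = 11+2 = 13 → [8, 9, 11, 13, 0, 4, 1]
j=4: 0<13, vals[4] = 13+2 = 15 → [8, 9, 11, 13, 15, 4, 1]
j=5: 4<15, vals[5] = 15+2 = 17 → [8, 9, 11, 13, 15, 17, 1]
j=6: 1<17, vals[6] = 17+2 = 19 → [8, 9, 11, 13, 15, 17, 19]
sum = 92

92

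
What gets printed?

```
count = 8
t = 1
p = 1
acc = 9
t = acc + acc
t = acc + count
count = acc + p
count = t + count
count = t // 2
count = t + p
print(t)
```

17

t = 9+9 = 18
t = 9+8 = 17
count = 9+1 = 10
count = 17+10 = 27
count = 17//2 = 8
count = 17+1 = 18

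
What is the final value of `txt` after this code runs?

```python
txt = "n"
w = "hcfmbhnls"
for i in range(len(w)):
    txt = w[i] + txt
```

'slnhbmfchn'

i=0: prepend 'h' → 'hn'
i=1: prepend 'c' → 'chn'
i=2: prepend 'f' → 'fchn'
i=3: prepend 'm' → 'mfchn'
i=4: prepend 'b' → 'bmfchn'
i=5: prepend 'h' → 'hbmfchn'
i=6: prepend 'n' → 'nhbmfchn'
i=7: prepend 'l' → 'lnhbmfchn'
i=8: prepend 's' → 'slnhbmfchn'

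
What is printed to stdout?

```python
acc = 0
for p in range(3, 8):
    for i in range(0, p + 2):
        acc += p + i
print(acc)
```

p=3,i=0: acc = 0+3 = 3
p=3,i=1: acc = 3+4 = 7
p=3,i=2: acc = 7+5 = 12
p=3,i=3: acc = 12+6 = 18
p=3,i=4: acc = 18+7 = 25
p=4,i=0: acc = 25+4 = 29
p=4,i=1: acc = 29+5 = 34
p=4,i=2: acc = 34+6 = 40
p=4,i=3: acc = 40+7 = 47
p=4,i=4: acc = 47+8 = 55
p=4,i=5: acc = 55+9 = 64
p=5,i=0: acc = 64+5 = 69
p=5,i=1: acc = 69+6 = 75
p=5,i=2: acc = 75+7 = 82
p=5,i=3: acc = 82+8 = 90
p=5,i=4: acc = 90+9 = 99
p=5,i=5: acc = 99+10 = 109
p=5,i=6: acc = 109+11 = 120
p=6,i=0: acc = 120+6 = 126
p=6,i=1: acc = 126+7 = 133
p=6,i=2: acc = 133+8 = 141
p=6,i=3: acc = 141+9 = 150
p=6,i=4: acc = 150+10 = 160
p=6,i=5: acc = 160+11 = 171
p=6,i=6: acc = 171+12 = 183
p=6,i=7: acc = 183+13 = 196
p=7,i=0: acc = 196+7 = 203
p=7,i=1: acc = 203+8 = 211
p=7,i=2: acc = 211+9 = 220
p=7,i=3: acc = 220+10 = 230
p=7,i=4: acc = 230+11 = 241
p=7,i=5: acc = 241+12 = 253
p=7,i=6: acc = 253+13 = 266
p=7,i=7: acc = 266+14 = 280
p=7,i=8: acc = 280+15 = 295

295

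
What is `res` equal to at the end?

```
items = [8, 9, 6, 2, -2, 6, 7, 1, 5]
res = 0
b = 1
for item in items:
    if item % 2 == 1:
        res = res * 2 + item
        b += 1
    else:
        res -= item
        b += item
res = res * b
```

item=8: not odd, res = 0-8 = -8; b=9
item=9: odd, res = (-8)*2+9 = -7; b=10
item=6: not odd, res = (-7)-6 = -13; b=16
item=2: not odd, res = (-13)-2 = -15; b=18
item=-2: not odd, res = (-15)-(-2) = -13; b=16
item=6: not odd, res = (-13)-6 = -19; b=22
item=7: odd, res = (-19)*2+7 = -31; b=23
item=1: odd, res = (-31)*2+1 = -61; b=24
item=5: odd, res = (-61)*2+5 = -117; b=25
res*b = (-117)*25 = -2925

-2925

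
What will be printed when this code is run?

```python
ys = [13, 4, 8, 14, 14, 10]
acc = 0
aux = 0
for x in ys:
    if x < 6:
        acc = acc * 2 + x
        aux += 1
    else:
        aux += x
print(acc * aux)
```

240

x=13: not <6; aux=13
x=4: <6, acc = 0*2+4 = 4; aux=14
x=8: not <6; aux=22
x=14: not <6; aux=36
x=14: not <6; aux=50
x=10: not <6; aux=60
acc*aux = 4*60 = 240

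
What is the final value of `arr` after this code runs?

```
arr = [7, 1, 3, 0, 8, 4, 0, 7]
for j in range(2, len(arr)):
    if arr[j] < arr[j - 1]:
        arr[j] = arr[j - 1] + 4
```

[7, 1, 3, 7, 8, 12, 16, 20]

j=2: 3>=1, unchanged → [7, 1, 3, 0, 8, 4, 0, 7]
j=3: 0<3, arr[3] = 3+4 = 7 → [7, 1, 3, 7, 8, 4, 0, 7]
j=4: 8>=7, unchanged → [7, 1, 3, 7, 8, 4, 0, 7]
j=5: 4<8, arr[5] = 8+4 = 12 → [7, 1, 3, 7, 8, 12, 0, 7]
j=6: 0<12, arr[6] = 12+4 = 16 → [7, 1, 3, 7, 8, 12, 16, 7]
j=7: 7<16, arr[7] = 16+4 = 20 → [7, 1, 3, 7, 8, 12, 16, 20]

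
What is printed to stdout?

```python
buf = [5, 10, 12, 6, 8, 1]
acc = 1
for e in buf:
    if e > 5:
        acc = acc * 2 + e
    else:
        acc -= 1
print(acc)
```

e=5: not >5, acc = 1-1 = 0
e=10: >5, acc = 0*2+10 = 10
e=12: >5, acc = 10*2+12 = 32
e=6: >5, acc = 32*2+6 = 70
e=8: >5, acc = 70*2+8 = 148
e=1: not >5, acc = 148-1 = 147

147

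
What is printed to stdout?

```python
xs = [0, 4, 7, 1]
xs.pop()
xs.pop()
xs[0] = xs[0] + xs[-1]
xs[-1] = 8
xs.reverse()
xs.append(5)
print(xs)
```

[8, 4, 5]

pop() removes 1 → [0, 4, 7]
pop() removes 7 → [0, 4]
xs[0] = xs[0]+xs[-1] = 0+4 = 4 → [4, 4]
xs[-1] = 8 → [4, 8]
reverse → [8, 4]
append 5 → [8, 4, 5]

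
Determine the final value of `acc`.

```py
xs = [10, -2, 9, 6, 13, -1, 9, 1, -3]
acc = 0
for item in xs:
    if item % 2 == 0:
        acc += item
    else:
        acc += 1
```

20

item=10: even, acc = 0+10 = 10
item=-2: even, acc = 10+(-2) = 8
item=9: not even, acc = 8+1 = 9
item=6: even, acc = 9+6 = 15
item=13: not even, acc = 15+1 = 16
item=-1: not even, acc = 16+1 = 17
item=9: not even, acc = 17+1 = 18
item=1: not even, acc = 18+1 = 19
item=-3: not even, acc = 19+1 = 20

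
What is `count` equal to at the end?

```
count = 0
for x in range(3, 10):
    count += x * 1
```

42

x=3: count = 0+3*1 = 3
x=4: count = 3+4*1 = 7
x=5: count = 7+5*1 = 12
x=6: count = 12+6*1 = 18
x=7: count = 18+7*1 = 25
x=8: count = 25+8*1 = 33
x=9: count = 33+9*1 = 42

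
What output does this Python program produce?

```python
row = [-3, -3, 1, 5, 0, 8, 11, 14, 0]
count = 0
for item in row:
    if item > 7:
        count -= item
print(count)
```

item=-3: not >7
item=-3: not >7
item=1: not >7
item=5: not >7
item=0: not >7
item=8: >7, count = 0-8 = -8
item=11: >7, count = (-8)-11 = -19
item=14: >7, count = (-19)-14 = -33
item=0: not >7

-33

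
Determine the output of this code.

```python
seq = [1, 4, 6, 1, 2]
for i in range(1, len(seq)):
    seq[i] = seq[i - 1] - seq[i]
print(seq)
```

[1, -3, -9, -10, -12]

i=1: seq[1] = 1-4 = -3 → [1, -3, 6, 1, 2]
i=2: seq[2] = (-3)-6 = -9 → [1, -3, -9, 1, 2]
i=3: seq[3] = (-9)-1 = -10 → [1, -3, -9, -10, 2]
i=4: seq[4] = (-10)-2 = -12 → [1, -3, -9, -10, -12]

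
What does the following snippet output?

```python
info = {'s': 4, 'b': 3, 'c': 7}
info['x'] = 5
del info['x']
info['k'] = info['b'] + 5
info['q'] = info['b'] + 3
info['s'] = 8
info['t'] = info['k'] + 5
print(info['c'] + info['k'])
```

15

info['x'] = 5 → {'s': 4, 'b': 3, 'c': 7, 'x': 5}
del 'x' → {'s': 4, 'b': 3, 'c': 7}
info['k'] = info['b']+5 = 8 → {'s': 4, 'b': 3, 'c': 7, 'k': 8}
info['q'] = info['b']+3 = 6 → {'s': 4, 'b': 3, 'c': 7, 'k': 8, 'q': 6}
info['s'] = 8 → {'s': 8, 'b': 3, 'c': 7, 'k': 8, 'q': 6}
info['t'] = info['k']+5 = 13 → {'s': 8, 'b': 3, 'c': 7, 'k': 8, 'q': 6, 't': 13}
info['c']+info['k'] = 7+8 = 15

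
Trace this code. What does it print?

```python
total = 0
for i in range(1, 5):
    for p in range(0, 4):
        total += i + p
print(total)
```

64

i=1,p=0: total = 0+1 = 1
i=1,p=1: total = 1+2 = 3
i=1,p=2: total = 3+3 = 6
i=1,p=3: total = 6+4 = 10
i=2,p=0: total = 10+2 = 12
i=2,p=1: total = 12+3 = 15
i=2,p=2: total = 15+4 = 19
i=2,p=3: total = 19+5 = 24
i=3,p=0: total = 24+3 = 27
i=3,p=1: total = 27+4 = 31
i=3,p=2: total = 31+5 = 36
i=3,p=3: total = 36+6 = 42
i=4,p=0: total = 42+4 = 46
i=4,p=1: total = 46+5 = 51
i=4,p=2: total = 51+6 = 57
i=4,p=3: total = 57+7 = 64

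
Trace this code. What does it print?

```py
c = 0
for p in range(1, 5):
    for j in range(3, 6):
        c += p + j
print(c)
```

p=1,j=3: c = 0+4 = 4
p=1,j=4: c = 4+5 = 9
p=1,j=5: c = 9+6 = 15
p=2,j=3: c = 15+5 = 20
p=2,j=4: c = 20+6 = 26
p=2,j=5: c = 26+7 = 33
p=3,j=3: c = 33+6 = 39
p=3,j=4: c = 39+7 = 46
p=3,j=5: c = 46+8 = 54
p=4,j=3: c = 54+7 = 61
p=4,j=4: c = 61+8 = 69
p=4,j=5: c = 69+9 = 78

78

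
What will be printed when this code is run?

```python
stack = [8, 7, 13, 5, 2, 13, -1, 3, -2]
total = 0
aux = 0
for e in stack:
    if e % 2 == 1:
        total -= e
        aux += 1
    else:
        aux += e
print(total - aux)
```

e=8: not odd; aux=8
e=7: odd, total = 0-7 = -7; aux=9
e=13: odd, total = (-7)-13 = -20; aux=10
e=5: odd, total = (-20)-5 = -25; aux=11
e=2: not odd; aux=13
e=13: odd, total = (-25)-13 = -38; aux=14
e=-1: odd, total = (-38)-(-1) = -37; aux=15
e=3: odd, total = (-37)-3 = -40; aux=16
e=-2: not odd; aux=14
total-aux = (-40)-14 = -54

-54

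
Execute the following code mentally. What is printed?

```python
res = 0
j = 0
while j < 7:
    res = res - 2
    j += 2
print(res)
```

-8

j=0: res = 0-2 = -2
j=2: res = (-2)-2 = -4
j=4: res = (-4)-2 = -6
j=6: res = (-6)-2 = -8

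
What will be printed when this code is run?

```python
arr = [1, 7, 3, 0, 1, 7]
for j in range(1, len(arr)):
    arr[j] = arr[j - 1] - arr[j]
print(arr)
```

j=1: arr[1] = 1-7 = -6 → [1, -6, 3, 0, 1, 7]
j=2: arr[2] = (-6)-3 = -9 → [1, -6, -9, 0, 1, 7]
j=3: arr[3] = (-9)-0 = -9 → [1, -6, -9, -9, 1, 7]
j=4: arr[4] = (-9)-1 = -10 → [1, -6, -9, -9, -10, 7]
j=5: arr[5] = (-10)-7 = -17 → [1, -6, -9, -9, -10, -17]

[1, -6, -9, -9, -10, -17]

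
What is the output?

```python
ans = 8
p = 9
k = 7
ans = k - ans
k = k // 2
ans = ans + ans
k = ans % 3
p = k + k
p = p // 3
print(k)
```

1

ans = 7-8 = -1
k = 7//2 = 3
ans = (-1)+(-1) = -2
k = (-2)%3 = 1
p = 1+1 = 2
p = 2//3 = 0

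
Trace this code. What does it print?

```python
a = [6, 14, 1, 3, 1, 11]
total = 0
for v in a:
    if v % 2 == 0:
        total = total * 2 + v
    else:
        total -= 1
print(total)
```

v=6: even, total = 0*2+6 = 6
v=14: even, total = 6*2+14 = 26
v=1: not even, total = 26-1 = 25
v=3: not even, total = 25-1 = 24
v=1: not even, total = 24-1 = 23
v=11: not even, total = 23-1 = 22

22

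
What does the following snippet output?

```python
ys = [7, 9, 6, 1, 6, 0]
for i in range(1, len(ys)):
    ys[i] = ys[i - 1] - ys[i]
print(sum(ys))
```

-42

i=1: ys[1] = 7-9 = -2 → [7, -2, 6, 1, 6, 0]
i=2: ys[2] = (-2)-6 = -8 → [7, -2, -8, 1, 6, 0]
i=3: ys[3] = (-8)-1 = -9 → [7, -2, -8, -9, 6, 0]
i=4: ys[4] = (-9)-6 = -15 → [7, -2, -8, -9, -15, 0]
i=5: ys[5] = (-15)-0 = -15 → [7, -2, -8, -9, -15, -15]
sum = -42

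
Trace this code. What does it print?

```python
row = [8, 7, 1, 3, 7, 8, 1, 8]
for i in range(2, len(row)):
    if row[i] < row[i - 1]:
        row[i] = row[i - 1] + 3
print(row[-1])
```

25

i=2: 1<7, row[2] = 7+3 = 10 → [8, 7, 10, 3, 7, 8, 1, 8]
i=3: 3<10, row[3] = 10+3 = 13 → [8, 7, 10, 13, 7, 8, 1, 8]
i=4: 7<13, row[4] = 13+3 = 16 → [8, 7, 10, 13, 16, 8, 1, 8]
i=5: 8<16, row[5] = 16+3 = 19 → [8, 7, 10, 13, 16, 19, 1, 8]
i=6: 1<19, row[6] = 19+3 = 22 → [8, 7, 10, 13, 16, 19, 22, 8]
i=7: 8<22, row[7] = 22+3 = 25 → [8, 7, 10, 13, 16, 19, 22, 25]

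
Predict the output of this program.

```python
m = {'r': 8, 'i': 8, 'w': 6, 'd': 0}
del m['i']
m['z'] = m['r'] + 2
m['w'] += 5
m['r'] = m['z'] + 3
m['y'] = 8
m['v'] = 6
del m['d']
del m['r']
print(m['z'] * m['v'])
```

60

del 'i' → {'r': 8, 'w': 6, 'd': 0}
m['z'] = m['r']+2 = 10 → {'r': 8, 'w': 6, 'd': 0, 'z': 10}
m['w'] = 6+5 = 11 → {'r': 8, 'w': 11, 'd': 0, 'z': 10}
m['r'] = m['z']+3 = 13 → {'r': 13, 'w': 11, 'd': 0, 'z': 10}
m['y'] = 8 → {'r': 13, 'w': 11, 'd': 0, 'z': 10, 'y': 8}
m['v'] = 6 → {'r': 13, 'w': 11, 'd': 0, 'z': 10, 'y': 8, 'v': 6}
del 'd' → {'r': 13, 'w': 11, 'z': 10, 'y': 8, 'v': 6}
del 'r' → {'w': 11, 'z': 10, 'y': 8, 'v': 6}
m['z']*m['v'] = 10*6 = 60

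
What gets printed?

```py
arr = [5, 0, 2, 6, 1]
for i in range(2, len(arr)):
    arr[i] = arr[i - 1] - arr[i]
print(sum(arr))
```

-14

i=2: arr[2] = 0-2 = -2 → [5, 0, -2, 6, 1]
i=3: arr[3] = (-2)-6 = -8 → [5, 0, -2, -8, 1]
i=4: arr[4] = (-8)-1 = -9 → [5, 0, -2, -8, -9]
sum = -14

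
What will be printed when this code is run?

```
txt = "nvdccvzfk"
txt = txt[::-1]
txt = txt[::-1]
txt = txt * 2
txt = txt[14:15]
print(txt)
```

v

reverse → 'kfzvccdvn'
reverse → 'nvdccvzfk'
repeat ×2 → 'nvdccvzfknvdccvzfk'
slice [14:15] → 'v'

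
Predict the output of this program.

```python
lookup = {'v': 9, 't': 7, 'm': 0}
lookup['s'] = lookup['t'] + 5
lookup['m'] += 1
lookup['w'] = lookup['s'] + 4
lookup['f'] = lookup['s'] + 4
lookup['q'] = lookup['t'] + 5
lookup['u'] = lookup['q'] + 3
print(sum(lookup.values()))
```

88

lookup['s'] = lookup['t']+5 = 12 → {'v': 9, 't': 7, 'm': 0, 's': 12}
lookup['m'] = 0+1 = 1 → {'v': 9, 't': 7, 'm': 1, 's': 12}
lookup['w'] = lookup['s']+4 = 16 → {'v': 9, 't': 7, 'm': 1, 's': 12, 'w': 16}
lookup['f'] = lookup['s']+4 = 16 → {'v': 9, 't': 7, 'm': 1, 's': 12, 'w': 16, 'f': 16}
lookup['q'] = lookup['t']+5 = 12 → {'v': 9, 't': 7, 'm': 1, 's': 12, 'w': 16, 'f': 16, 'q': 12}
lookup['u'] = lookup['q']+3 = 15 → {'v': 9, 't': 7, 'm': 1, 's': 12, 'w': 16, 'f': 16, 'q': 12, 'u': 15}
sum of values = 88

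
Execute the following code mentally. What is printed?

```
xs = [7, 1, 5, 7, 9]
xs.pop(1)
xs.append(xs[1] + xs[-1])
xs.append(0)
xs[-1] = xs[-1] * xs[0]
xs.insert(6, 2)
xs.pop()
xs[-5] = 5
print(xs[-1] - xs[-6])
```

-7

pop(1) removes 1 → [7, 5, 7, 9]
append xs[1]+xs[-1] = 5+9 = 14 → [7, 5, 7, 9, 14]
append 0 → [7, 5, 7, 9, 14, 0]
xs[-1] = xs[-1]*xs[0] = 0*7 = 0 → [7, 5, 7, 9, 14, 0]
insert 2 at 6 → [7, 5, 7, 9, 14, 0, 2]
pop() removes 2 → [7, 5, 7, 9, 14, 0]
xs[-5] = 5 → [7, 5, 7, 9, 14, 0]
xs[-1]-xs[-6] = 0-7 = -7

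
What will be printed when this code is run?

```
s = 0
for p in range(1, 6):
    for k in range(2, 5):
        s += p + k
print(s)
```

p=1,k=2: s = 0+3 = 3
p=1,k=3: s = 3+4 = 7
p=1,k=4: s = 7+5 = 12
p=2,k=2: s = 12+4 = 16
p=2,k=3: s = 16+5 = 21
p=2,k=4: s = 21+6 = 27
p=3,k=2: s = 27+5 = 32
p=3,k=3: s = 32+6 = 38
p=3,k=4: s = 38+7 = 45
p=4,k=2: s = 45+6 = 51
p=4,k=3: s = 51+7 = 58
p=4,k=4: s = 58+8 = 66
p=5,k=2: s = 66+7 = 73
p=5,k=3: s = 73+8 = 81
p=5,k=4: s = 81+9 = 90

90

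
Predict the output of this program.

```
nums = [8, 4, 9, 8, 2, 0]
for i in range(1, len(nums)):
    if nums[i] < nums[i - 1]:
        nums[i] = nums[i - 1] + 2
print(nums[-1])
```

18

i=1: 4<8, nums[1] = 8+2 = 10 → [8, 10, 9, 8, 2, 0]
i=2: 9<10, nums[2] = 10+2 = 12 → [8, 10, 12, 8, 2, 0]
i=3: 8<12, nums[3] = 12+2 = 14 → [8, 10, 12, 14, 2, 0]
i=4: 2<14, nums[4] = 14+2 = 16 → [8, 10, 12, 14, 16, 0]
i=5: 0<16, nums[5] = 16+2 = 18 → [8, 10, 12, 14, 16, 18]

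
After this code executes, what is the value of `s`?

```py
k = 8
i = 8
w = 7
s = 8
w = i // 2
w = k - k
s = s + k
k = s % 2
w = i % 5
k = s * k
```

16

w = 8//2 = 4
w = 8-8 = 0
s = 8+8 = 16
k = 16%2 = 0
w = 8%5 = 3
k = 16*0 = 0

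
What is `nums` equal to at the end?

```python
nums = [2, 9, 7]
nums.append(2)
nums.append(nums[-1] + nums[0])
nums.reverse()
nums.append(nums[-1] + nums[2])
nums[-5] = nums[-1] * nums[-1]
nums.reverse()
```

[9, 2, 9, 7, 81, 4]

append 2 → [2, 9, 7, 2]
append nums[-1]+nums[0] = 2+2 = 4 → [2, 9, 7, 2, 4]
reverse → [4, 2, 7, 9, 2]
append nums[-1]+nums[2] = 2+7 = 9 → [4, 2, 7, 9, 2, 9]
nums[-5] = nums[-1]*nums[-1] = 9*9 = 81 → [4, 81, 7, 9, 2, 9]
reverse → [9, 2, 9, 7, 81, 4]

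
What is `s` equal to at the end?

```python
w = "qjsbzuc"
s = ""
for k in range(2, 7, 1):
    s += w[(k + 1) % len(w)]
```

k=2: add w[3]='b' → 'b'
k=3: add w[4]='z' → 'bz'
k=4: add w[5]='u' → 'bzu'
k=5: add w[6]='c' → 'bzuc'
k=6: add w[0]='q' → 'bzucq'

'bzucq'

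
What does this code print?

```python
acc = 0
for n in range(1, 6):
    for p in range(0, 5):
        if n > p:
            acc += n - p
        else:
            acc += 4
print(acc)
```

75

n=1,p=0: 1>0, acc = 0+1 = 1
n=1,p=1: not 1>1, acc = 1+4 = 5
n=1,p=2: not 1>2, acc = 5+4 = 9
n=1,p=3: not 1>3, acc = 9+4 = 13
n=1,p=4: not 1>4, acc = 13+4 = 17
n=2,p=0: 2>0, acc = 17+2 = 19
n=2,p=1: 2>1, acc = 19+1 = 20
n=2,p=2: not 2>2, acc = 20+4 = 24
n=2,p=3: not 2>3, acc = 24+4 = 28
n=2,p=4: not 2>4, acc = 28+4 = 32
n=3,p=0: 3>0, acc = 32+3 = 35
n=3,p=1: 3>1, acc = 35+2 = 37
n=3,p=2: 3>2, acc = 37+1 = 38
n=3,p=3: not 3>3, acc = 38+4 = 42
n=3,p=4: not 3>4, acc = 42+4 = 46
n=4,p=0: 4>0, acc = 46+4 = 50
n=4,p=1: 4>1, acc = 50+3 = 53
n=4,p=2: 4>2, acc = 53+2 = 55
n=4,p=3: 4>3, acc = 55+1 = 56
n=4,p=4: not 4>4, acc = 56+4 = 60
n=5,p=0: 5>0, acc = 60+5 = 65
n=5,p=1: 5>1, acc = 65+4 = 69
n=5,p=2: 5>2, acc = 69+3 = 72
n=5,p=3: 5>3, acc = 72+2 = 74
n=5,p=4: 5>4, acc = 74+1 = 75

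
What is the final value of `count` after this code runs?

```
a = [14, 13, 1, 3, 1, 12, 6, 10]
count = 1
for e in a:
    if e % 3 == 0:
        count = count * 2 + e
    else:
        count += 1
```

79

e=14: not %3==0, count = 1+1 = 2
e=13: not %3==0, count = 2+1 = 3
e=1: not %3==0, count = 3+1 = 4
e=3: %3==0, count = 4*2+3 = 11
e=1: not %3==0, count = 11+1 = 12
e=12: %3==0, count = 12*2+12 = 36
e=6: %3==0, count = 36*2+6 = 78
e=10: not %3==0, count = 78+1 = 79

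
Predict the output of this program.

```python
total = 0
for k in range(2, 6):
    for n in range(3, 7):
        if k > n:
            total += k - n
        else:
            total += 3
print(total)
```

k=2,n=3: not 2>3, total = 0+3 = 3
k=2,n=4: not 2>4, total = 3+3 = 6
k=2,n=5: not 2>5, total = 6+3 = 9
k=2,n=6: not 2>6, total = 9+3 = 12
k=3,n=3: not 3>3, total = 12+3 = 15
k=3,n=4: not 3>4, total = 15+3 = 18
k=3,n=5: not 3>5, total = 18+3 = 21
k=3,n=6: not 3>6, total = 21+3 = 24
k=4,n=3: 4>3, total = 24+1 = 25
k=4,n=4: not 4>4, total = 25+3 = 28
k=4,n=5: not 4>5, total = 28+3 = 31
k=4,n=6: not 4>6, total = 31+3 = 34
k=5,n=3: 5>3, total = 34+2 = 36
k=5,n=4: 5>4, total = 36+1 = 37
k=5,n=5: not 5>5, total = 37+3 = 40
k=5,n=6: not 5>6, total = 40+3 = 43

43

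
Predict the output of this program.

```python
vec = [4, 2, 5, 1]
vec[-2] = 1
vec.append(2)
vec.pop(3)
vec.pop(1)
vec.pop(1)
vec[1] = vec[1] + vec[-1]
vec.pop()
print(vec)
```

[4]

vec[-2] = 1 → [4, 2, 1, 1]
append 2 → [4, 2, 1, 1, 2]
pop(3) removes 1 → [4, 2, 1, 2]
pop(1) removes 2 → [4, 1, 2]
pop(1) removes 1 → [4, 2]
vec[1] = vec[1]+vec[-1] = 2+2 = 4 → [4, 4]
pop() removes 4 → [4]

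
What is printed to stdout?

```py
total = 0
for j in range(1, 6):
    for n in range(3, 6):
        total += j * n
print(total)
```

180

j=1,n=3: total = 0+3 = 3
j=1,n=4: total = 3+4 = 7
j=1,n=5: total = 7+5 = 12
j=2,n=3: total = 12+6 = 18
j=2,n=4: total = 18+8 = 26
j=2,n=5: total = 26+10 = 36
j=3,n=3: total = 36+9 = 45
j=3,n=4: total = 45+12 = 57
j=3,n=5: total = 57+15 = 72
j=4,n=3: total = 72+12 = 84
j=4,n=4: total = 84+16 = 100
j=4,n=5: total = 100+20 = 120
j=5,n=3: total = 120+15 = 135
j=5,n=4: total = 135+20 = 155
j=5,n=5: total = 155+25 = 180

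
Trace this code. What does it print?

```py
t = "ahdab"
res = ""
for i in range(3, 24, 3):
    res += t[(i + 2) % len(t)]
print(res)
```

i=3: add t[0]='a' → 'a'
i=6: add t[3]='a' → 'aa'
i=9: add t[1]='h' → 'aah'
i=12: add t[4]='b' → 'aahb'
i=15: add t[2]='d' → 'aahbd'
i=18: add t[0]='a' → 'aahbda'
i=21: add t[3]='a' → 'aahbdaa'

aahbdaa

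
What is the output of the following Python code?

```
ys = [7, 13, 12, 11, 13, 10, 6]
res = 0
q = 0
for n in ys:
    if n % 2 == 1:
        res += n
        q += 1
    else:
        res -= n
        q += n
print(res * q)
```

n=7: odd, res = 0+7 = 7; q=1
n=13: odd, res = 7+13 = 20; q=2
n=12: not odd, res = 20-12 = 8; q=14
n=11: odd, res = 8+11 = 19; q=15
n=13: odd, res = 19+13 = 32; q=16
n=10: not odd, res = 32-10 = 22; q=26
n=6: not odd, res = 22-6 = 16; q=32
res*q = 16*32 = 512

512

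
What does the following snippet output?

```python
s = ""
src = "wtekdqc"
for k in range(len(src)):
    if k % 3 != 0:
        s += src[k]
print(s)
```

tedq

k=0: skip
k=1: add 't' → 't'
k=2: add 'e' → 'te'
k=3: skip
k=4: add 'd' → 'ted'
k=5: add 'q' → 'tedq'
k=6: skip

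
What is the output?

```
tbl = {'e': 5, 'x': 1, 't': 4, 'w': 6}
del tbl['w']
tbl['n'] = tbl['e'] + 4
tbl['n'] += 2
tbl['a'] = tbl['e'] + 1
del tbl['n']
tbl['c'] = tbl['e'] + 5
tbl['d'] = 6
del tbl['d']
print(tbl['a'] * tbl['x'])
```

del 'w' → {'e': 5, 'x': 1, 't': 4}
tbl['n'] = tbl['e']+4 = 9 → {'e': 5, 'x': 1, 't': 4, 'n': 9}
tbl['n'] = 9+2 = 11 → {'e': 5, 'x': 1, 't': 4, 'n': 11}
tbl['a'] = tbl['e']+1 = 6 → {'e': 5, 'x': 1, 't': 4, 'n': 11, 'a': 6}
del 'n' → {'e': 5, 'x': 1, 't': 4, 'a': 6}
tbl['c'] = tbl['e']+5 = 10 → {'e': 5, 'x': 1, 't': 4, 'a': 6, 'c': 10}
tbl['d'] = 6 → {'e': 5, 'x': 1, 't': 4, 'a': 6, 'c': 10, 'd': 6}
del 'd' → {'e': 5, 'x': 1, 't': 4, 'a': 6, 'c': 10}
tbl['a']*tbl['x'] = 6*1 = 6

6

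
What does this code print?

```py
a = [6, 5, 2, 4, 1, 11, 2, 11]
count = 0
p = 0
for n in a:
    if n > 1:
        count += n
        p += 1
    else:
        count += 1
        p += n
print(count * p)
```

n=6: >1, count = 0+6 = 6; p=1
n=5: >1, count = 6+5 = 11; p=2
n=2: >1, count = 11+2 = 13; p=3
n=4: >1, count = 13+4 = 17; p=4
n=1: not >1, count = 17+1 = 18; p=5
n=11: >1, count = 18+11 = 29; p=6
n=2: >1, count = 29+2 = 31; p=7
n=11: >1, count = 31+11 = 42; p=8
count*p = 42*8 = 336

336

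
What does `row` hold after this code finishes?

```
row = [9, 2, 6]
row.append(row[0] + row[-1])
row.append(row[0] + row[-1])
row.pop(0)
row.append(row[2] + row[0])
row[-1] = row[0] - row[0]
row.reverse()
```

append row[0]+row[-1] = 9+6 = 15 → [9, 2, 6, 15]
append row[0]+row[-1] = 9+15 = 24 → [9, 2, 6, 15, 24]
pop(0) removes 9 → [2, 6, 15, 24]
append row[2]+row[0] = 15+2 = 17 → [2, 6, 15, 24, 17]
row[-1] = row[0]-row[0] = 2-2 = 0 → [2, 6, 15, 24, 0]
reverse → [0, 24, 15, 6, 2]

[0, 24, 15, 6, 2]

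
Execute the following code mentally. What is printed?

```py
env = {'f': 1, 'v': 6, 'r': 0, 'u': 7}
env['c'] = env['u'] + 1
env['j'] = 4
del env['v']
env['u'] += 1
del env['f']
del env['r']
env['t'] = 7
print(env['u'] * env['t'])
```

env['c'] = env['u']+1 = 8 → {'f': 1, 'v': 6, 'r': 0, 'u': 7, 'c': 8}
env['j'] = 4 → {'f': 1, 'v': 6, 'r': 0, 'u': 7, 'c': 8, 'j': 4}
del 'v' → {'f': 1, 'r': 0, 'u': 7, 'c': 8, 'j': 4}
env['u'] = 7+1 = 8 → {'f': 1, 'r': 0, 'u': 8, 'c': 8, 'j': 4}
del 'f' → {'r': 0, 'u': 8, 'c': 8, 'j': 4}
del 'r' → {'u': 8, 'c': 8, 'j': 4}
env['t'] = 7 → {'u': 8, 'c': 8, 'j': 4, 't': 7}
env['u']*env['t'] = 8*7 = 56

56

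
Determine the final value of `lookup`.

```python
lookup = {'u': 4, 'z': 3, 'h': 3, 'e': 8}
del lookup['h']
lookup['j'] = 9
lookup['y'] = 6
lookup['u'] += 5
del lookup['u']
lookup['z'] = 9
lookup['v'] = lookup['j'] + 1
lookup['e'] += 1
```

del 'h' → {'u': 4, 'z': 3, 'e': 8}
lookup['j'] = 9 → {'u': 4, 'z': 3, 'e': 8, 'j': 9}
lookup['y'] = 6 → {'u': 4, 'z': 3, 'e': 8, 'j': 9, 'y': 6}
lookup['u'] = 4+5 = 9 → {'u': 9, 'z': 3, 'e': 8, 'j': 9, 'y': 6}
del 'u' → {'z': 3, 'e': 8, 'j': 9, 'y': 6}
lookup['z'] = 9 → {'z': 9, 'e': 8, 'j': 9, 'y': 6}
lookup['v'] = lookup['j']+1 = 10 → {'z': 9, 'e': 8, 'j': 9, 'y': 6, 'v': 10}
lookup['e'] = 8+1 = 9 → {'z': 9, 'e': 9, 'j': 9, 'y': 6, 'v': 10}

{'z': 9, 'e': 9, 'j': 9, 'y': 6, 'v': 10}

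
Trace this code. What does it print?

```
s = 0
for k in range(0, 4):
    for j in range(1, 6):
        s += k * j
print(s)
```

k=0,j=1: s = 0+0 = 0
k=0,j=2: s = 0+0 = 0
k=0,j=3: s = 0+0 = 0
k=0,j=4: s = 0+0 = 0
k=0,j=5: s = 0+0 = 0
k=1,j=1: s = 0+1 = 1
k=1,j=2: s = 1+2 = 3
k=1,j=3: s = 3+3 = 6
k=1,j=4: s = 6+4 = 10
k=1,j=5: s = 10+5 = 15
k=2,j=1: s = 15+2 = 17
k=2,j=2: s = 17+4 = 21
k=2,j=3: s = 21+6 = 27
k=2,j=4: s = 27+8 = 35
k=2,j=5: s = 35+10 = 45
k=3,j=1: s = 45+3 = 48
k=3,j=2: s = 48+6 = 54
k=3,j=3: s = 54+9 = 63
k=3,j=4: s = 63+12 = 75
k=3,j=5: s = 75+15 = 90

90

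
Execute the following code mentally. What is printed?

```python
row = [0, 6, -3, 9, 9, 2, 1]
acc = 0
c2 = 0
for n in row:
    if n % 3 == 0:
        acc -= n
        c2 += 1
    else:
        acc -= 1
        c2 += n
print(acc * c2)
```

-184

n=0: %3==0, acc = 0-0 = 0; c2=1
n=6: %3==0, acc = 0-6 = -6; c2=2
n=-3: %3==0, acc = (-6)-(-3) = -3; c2=3
n=9: %3==0, acc = (-3)-9 = -12; c2=4
n=9: %3==0, acc = (-12)-9 = -21; c2=5
n=2: not %3==0, acc = (-21)-1 = -22; c2=7
n=1: not %3==0, acc = (-22)-1 = -23; c2=8
acc*c2 = (-23)*8 = -184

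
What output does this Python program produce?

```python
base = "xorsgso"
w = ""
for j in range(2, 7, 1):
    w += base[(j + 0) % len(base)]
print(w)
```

rsgso

j=2: add base[2]='r' → 'r'
j=3: add base[3]='s' → 'rs'
j=4: add base[4]='g' → 'rsg'
j=5: add base[5]='s' → 'rsgs'
j=6: add base[6]='o' → 'rsgso'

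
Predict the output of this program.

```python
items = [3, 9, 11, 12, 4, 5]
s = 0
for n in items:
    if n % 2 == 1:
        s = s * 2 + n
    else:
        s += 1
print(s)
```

91

n=3: odd, s = 0*2+3 = 3
n=9: odd, s = 3*2+9 = 15
n=11: odd, s = 15*2+11 = 41
n=12: not odd, s = 41+1 = 42
n=4: not odd, s = 42+1 = 43
n=5: odd, s = 43*2+5 = 91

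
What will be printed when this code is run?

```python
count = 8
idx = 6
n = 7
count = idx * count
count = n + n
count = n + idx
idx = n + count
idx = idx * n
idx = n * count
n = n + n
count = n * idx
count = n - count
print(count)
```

count = 6*8 = 48
count = 7+7 = 14
count = 7+6 = 13
idx = 7+13 = 20
idx = 20*7 = 140
idx = 7*13 = 91
n = 7+7 = 14
count = 14*91 = 1274
count = 14-1274 = -1260

-1260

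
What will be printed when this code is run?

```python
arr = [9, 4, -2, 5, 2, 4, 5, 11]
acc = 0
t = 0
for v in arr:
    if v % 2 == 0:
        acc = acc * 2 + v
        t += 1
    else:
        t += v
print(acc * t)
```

v=9: not even; t=9
v=4: even, acc = 0*2+4 = 4; t=10
v=-2: even, acc = 4*2+(-2) = 6; t=11
v=5: not even; t=16
v=2: even, acc = 6*2+2 = 14; t=17
v=4: even, acc = 14*2+4 = 32; t=18
v=5: not even; t=23
v=11: not even; t=34
acc*t = 32*34 = 1088

1088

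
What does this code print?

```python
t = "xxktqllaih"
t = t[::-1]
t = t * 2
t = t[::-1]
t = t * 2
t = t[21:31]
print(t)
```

xktqllaihx

reverse → 'hiallqtkxx'
repeat ×2 → 'hiallqtkxxhiallqtkxx'
reverse → 'xxktqllaihxxktqllaih'
repeat ×2 → 'xxktqllaihxxktqllaihxxktqllaihxxktqllaih'
slice [21:31] → 'xktqllaihx'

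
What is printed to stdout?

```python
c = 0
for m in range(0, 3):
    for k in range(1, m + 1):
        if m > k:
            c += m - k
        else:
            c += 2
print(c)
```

5

m=1,k=1: not 1>1, c = 0+2 = 2
m=2,k=1: 2>1, c = 2+1 = 3
m=2,k=2: not 2>2, c = 3+2 = 5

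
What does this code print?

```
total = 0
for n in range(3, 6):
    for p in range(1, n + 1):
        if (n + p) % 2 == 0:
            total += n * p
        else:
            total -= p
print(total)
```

n=3,p=1: even sum, total = 0+3 = 3
n=3,p=2: odd sum, total = 3-2 = 1
n=3,p=3: even sum, total = 1+9 = 10
n=4,p=1: odd sum, total = 10-1 = 9
n=4,p=2: even sum, total = 9+8 = 17
n=4,p=3: odd sum, total = 17-3 = 14
n=4,p=4: even sum, total = 14+16 = 30
n=5,p=1: even sum, total = 30+5 = 35
n=5,p=2: odd sum, total = 35-2 = 33
n=5,p=3: even sum, total = 33+15 = 48
n=5,p=4: odd sum, total = 48-4 = 44
n=5,p=5: even sum, total = 44+25 = 69

69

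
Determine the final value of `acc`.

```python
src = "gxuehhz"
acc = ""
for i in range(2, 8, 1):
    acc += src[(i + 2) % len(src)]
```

i=2: add src[4]='h' → 'h'
i=3: add src[5]='h' → 'hh'
i=4: add src[6]='z' → 'hhz'
i=5: add src[0]='g' → 'hhzg'
i=6: add src[1]='x' → 'hhzgx'
i=7: add src[2]='u' → 'hhzgxu'

'hhzgxu'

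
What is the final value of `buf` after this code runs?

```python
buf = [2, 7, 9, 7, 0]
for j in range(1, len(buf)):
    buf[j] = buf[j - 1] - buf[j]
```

j=1: buf[1] = 2-7 = -5 → [2, -5, 9, 7, 0]
j=2: buf[2] = (-5)-9 = -14 → [2, -5, -14, 7, 0]
j=3: buf[3] = (-14)-7 = -21 → [2, -5, -14, -21, 0]
j=4: buf[4] = (-21)-0 = -21 → [2, -5, -14, -21, -21]

[2, -5, -14, -21, -21]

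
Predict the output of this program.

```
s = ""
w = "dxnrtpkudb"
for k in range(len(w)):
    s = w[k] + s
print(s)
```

k=0: prepend 'd' → 'd'
k=1: prepend 'x' → 'xd'
k=2: prepend 'n' → 'nxd'
k=3: prepend 'r' → 'rnxd'
k=4: prepend 't' → 'trnxd'
k=5: prepend 'p' → 'ptrnxd'
k=6: prepend 'k' → 'kptrnxd'
k=7: prepend 'u' → 'ukptrnxd'
k=8: prepend 'd' → 'dukptrnxd'
k=9: prepend 'b' → 'bdukptrnxd'

bdukptrnxd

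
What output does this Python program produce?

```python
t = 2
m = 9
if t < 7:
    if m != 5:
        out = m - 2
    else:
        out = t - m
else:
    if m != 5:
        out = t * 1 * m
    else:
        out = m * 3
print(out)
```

t=2, m=9
t < 7 is True; m != 5 is True
→ out = m - 2 = 7

7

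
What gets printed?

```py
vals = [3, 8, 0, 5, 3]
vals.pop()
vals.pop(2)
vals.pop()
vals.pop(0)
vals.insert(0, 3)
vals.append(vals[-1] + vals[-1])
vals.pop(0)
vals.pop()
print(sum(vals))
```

8

pop() removes 3 → [3, 8, 0, 5]
pop(2) removes 0 → [3, 8, 5]
pop() removes 5 → [3, 8]
pop(0) removes 3 → [8]
insert 3 at 0 → [3, 8]
append vals[-1]+vals[-1] = 8+8 = 16 → [3, 8, 16]
pop(0) removes 3 → [8, 16]
pop() removes 16 → [8]
sum = 8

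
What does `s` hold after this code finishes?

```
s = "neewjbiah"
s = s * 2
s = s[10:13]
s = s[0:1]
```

repeat ×2 → 'neewjbiahneewjbiah'
slice [10:13] → 'eew'
slice [0:1] → 'e'

'e'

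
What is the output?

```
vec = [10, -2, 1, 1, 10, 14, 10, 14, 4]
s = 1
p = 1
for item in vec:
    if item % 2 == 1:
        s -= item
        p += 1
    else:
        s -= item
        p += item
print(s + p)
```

item=10: not odd, s = 1-10 = -9; p=11
item=-2: not odd, s = (-9)-(-2) = -7; p=9
item=1: odd, s = (-7)-1 = -8; p=10
item=1: odd, s = (-8)-1 = -9; p=11
item=10: not odd, s = (-9)-10 = -19; p=21
item=14: not odd, s = (-19)-14 = -33; p=35
item=10: not odd, s = (-33)-10 = -43; p=45
item=14: not odd, s = (-43)-14 = -57; p=59
item=4: not odd, s = (-57)-4 = -61; p=63
s+p = (-61)+63 = 2

2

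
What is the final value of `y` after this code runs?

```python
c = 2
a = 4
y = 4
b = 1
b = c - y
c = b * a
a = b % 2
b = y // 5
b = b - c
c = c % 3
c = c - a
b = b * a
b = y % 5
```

4

b = 2-4 = -2
c = (-2)*4 = -8
a = (-2)%2 = 0
b = 4//5 = 0
b = 0-(-8) = 8
c = (-8)%3 = 1
c = 1-0 = 1
b = 8*0 = 0
b = 4%5 = 4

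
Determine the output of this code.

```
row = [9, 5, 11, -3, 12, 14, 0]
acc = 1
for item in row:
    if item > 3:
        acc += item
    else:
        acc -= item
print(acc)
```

item=9: >3, acc = 1+9 = 10
item=5: >3, acc = 10+5 = 15
item=11: >3, acc = 15+11 = 26
item=-3: not >3, acc = 26-(-3) = 29
item=12: >3, acc = 29+12 = 41
item=14: >3, acc = 41+14 = 55
item=0: not >3, acc = 55-0 = 55

55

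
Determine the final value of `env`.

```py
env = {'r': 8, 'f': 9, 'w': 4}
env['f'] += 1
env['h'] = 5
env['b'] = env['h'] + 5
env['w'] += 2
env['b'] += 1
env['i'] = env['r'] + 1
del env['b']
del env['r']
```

env['f'] = 9+1 = 10 → {'r': 8, 'f': 10, 'w': 4}
env['h'] = 5 → {'r': 8, 'f': 10, 'w': 4, 'h': 5}
env['b'] = env['h']+5 = 10 → {'r': 8, 'f': 10, 'w': 4, 'h': 5, 'b': 10}
env['w'] = 4+2 = 6 → {'r': 8, 'f': 10, 'w': 6, 'h': 5, 'b': 10}
env['b'] = 10+1 = 11 → {'r': 8, 'f': 10, 'w': 6, 'h': 5, 'b': 11}
env['i'] = env['r']+1 = 9 → {'r': 8, 'f': 10, 'w': 6, 'h': 5, 'b': 11, 'i': 9}
del 'b' → {'r': 8, 'f': 10, 'w': 6, 'h': 5, 'i': 9}
del 'r' → {'f': 10, 'w': 6, 'h': 5, 'i': 9}

{'f': 10, 'w': 6, 'h': 5, 'i': 9}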